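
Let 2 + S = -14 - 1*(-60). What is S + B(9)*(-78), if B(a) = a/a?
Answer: -34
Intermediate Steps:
S = 44 (S = -2 + (-14 - 1*(-60)) = -2 + (-14 + 60) = -2 + 46 = 44)
B(a) = 1
S + B(9)*(-78) = 44 + 1*(-78) = 44 - 78 = -34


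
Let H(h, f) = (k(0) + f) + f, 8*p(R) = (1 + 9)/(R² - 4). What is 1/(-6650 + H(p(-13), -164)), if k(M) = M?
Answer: -1/6978 ≈ -0.00014331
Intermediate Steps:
p(R) = 5/(4*(-4 + R²)) (p(R) = ((1 + 9)/(R² - 4))/8 = (10/(-4 + R²))/8 = 5/(4*(-4 + R²)))
H(h, f) = 2*f (H(h, f) = (0 + f) + f = f + f = 2*f)
1/(-6650 + H(p(-13), -164)) = 1/(-6650 + 2*(-164)) = 1/(-6650 - 328) = 1/(-6978) = -1/6978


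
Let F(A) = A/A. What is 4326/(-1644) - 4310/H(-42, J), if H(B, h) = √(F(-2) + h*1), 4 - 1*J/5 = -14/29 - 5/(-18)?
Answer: -721/274 - 12930*√666826/11497 ≈ -921.01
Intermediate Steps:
F(A) = 1
J = 10975/522 (J = 20 - 5*(-14/29 - 5/(-18)) = 20 - 5*(-14*1/29 - 5*(-1/18)) = 20 - 5*(-14/29 + 5/18) = 20 - 5*(-107/522) = 20 + 535/522 = 10975/522 ≈ 21.025)
H(B, h) = √(1 + h) (H(B, h) = √(1 + h*1) = √(1 + h))
4326/(-1644) - 4310/H(-42, J) = 4326/(-1644) - 4310/√(1 + 10975/522) = 4326*(-1/1644) - 4310*3*√666826/11497 = -721/274 - 4310*3*√666826/11497 = -721/274 - 12930*√666826/11497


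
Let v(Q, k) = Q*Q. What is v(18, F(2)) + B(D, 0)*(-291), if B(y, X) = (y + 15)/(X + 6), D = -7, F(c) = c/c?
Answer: -64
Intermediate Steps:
F(c) = 1
B(y, X) = (15 + y)/(6 + X)
v(Q, k) = Q²
v(18, F(2)) + B(D, 0)*(-291) = 18² + ((15 - 7)/(6 + 0))*(-291) = 324 + (8/6)*(-291) = 324 + ((⅙)*8)*(-291) = 324 + (4/3)*(-291) = 324 - 388 = -64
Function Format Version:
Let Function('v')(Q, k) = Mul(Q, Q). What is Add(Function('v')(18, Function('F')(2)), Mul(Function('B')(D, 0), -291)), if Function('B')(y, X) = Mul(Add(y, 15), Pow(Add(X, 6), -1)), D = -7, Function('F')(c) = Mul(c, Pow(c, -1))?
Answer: -64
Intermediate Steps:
Function('F')(c) = 1
Function('B')(y, X) = Mul(Pow(Add(6, X), -1), Add(15, y)) (Function('B')(y, X) = Mul(Add(15, y), Pow(Add(6, X), -1)) = Mul(Pow(Add(6, X), -1), Add(15, y)))
Function('v')(Q, k) = Pow(Q, 2)
Add(Function('v')(18, Function('F')(2)), Mul(Function('B')(D, 0), -291)) = Add(Pow(18, 2), Mul(Mul(Pow(Add(6, 0), -1), Add(15, -7)), -291)) = Add(324, Mul(Mul(Pow(6, -1), 8), -291)) = Add(324, Mul(Mul(Rational(1, 6), 8), -291)) = Add(324, Mul(Rational(4, 3), -291)) = Add(324, -388) = -64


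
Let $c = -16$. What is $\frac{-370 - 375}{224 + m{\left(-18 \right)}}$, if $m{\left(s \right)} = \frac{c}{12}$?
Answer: $- \frac{2235}{668} \approx -3.3458$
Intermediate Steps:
$m{\left(s \right)} = - \frac{4}{3}$ ($m{\left(s \right)} = - \frac{16}{12} = \left(-16\right) \frac{1}{12} = - \frac{4}{3}$)
$\frac{-370 - 375}{224 + m{\left(-18 \right)}} = \frac{-370 - 375}{224 - \frac{4}{3}} = - \frac{745}{\frac{668}{3}} = \left(-745\right) \frac{3}{668} = - \frac{2235}{668}$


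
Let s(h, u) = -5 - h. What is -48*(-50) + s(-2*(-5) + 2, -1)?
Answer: 2383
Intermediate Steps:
-48*(-50) + s(-2*(-5) + 2, -1) = -48*(-50) + (-5 - (-2*(-5) + 2)) = 2400 + (-5 - (10 + 2)) = 2400 + (-5 - 1*12) = 2400 + (-5 - 12) = 2400 - 17 = 2383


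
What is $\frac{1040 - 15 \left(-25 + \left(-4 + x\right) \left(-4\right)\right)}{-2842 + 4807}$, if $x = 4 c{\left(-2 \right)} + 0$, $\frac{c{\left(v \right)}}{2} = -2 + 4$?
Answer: $\frac{427}{393} \approx 1.0865$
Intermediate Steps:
$c{\left(v \right)} = 4$ ($c{\left(v \right)} = 2 \left(-2 + 4\right) = 2 \cdot 2 = 4$)
$x = 16$ ($x = 4 \cdot 4 + 0 = 16 + 0 = 16$)
$\frac{1040 - 15 \left(-25 + \left(-4 + x\right) \left(-4\right)\right)}{-2842 + 4807} = \frac{1040 - 15 \left(-25 + \left(-4 + 16\right) \left(-4\right)\right)}{-2842 + 4807} = \frac{1040 - 15 \left(-25 + 12 \left(-4\right)\right)}{1965} = \left(1040 - 15 \left(-25 - 48\right)\right) \frac{1}{1965} = \left(1040 - -1095\right) \frac{1}{1965} = \left(1040 + 1095\right) \frac{1}{1965} = 2135 \cdot \frac{1}{1965} = \frac{427}{393}$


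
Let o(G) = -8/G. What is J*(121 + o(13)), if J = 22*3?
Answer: 103290/13 ≈ 7945.4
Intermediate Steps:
J = 66
J*(121 + o(13)) = 66*(121 - 8/13) = 66*(1565/13) = 103290/13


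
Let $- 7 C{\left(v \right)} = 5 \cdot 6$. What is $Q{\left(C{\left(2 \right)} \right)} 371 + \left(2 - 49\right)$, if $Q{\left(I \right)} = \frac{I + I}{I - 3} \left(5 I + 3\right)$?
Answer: $- \frac{137539}{17} \approx -8090.5$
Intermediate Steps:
$C{\left(v \right)} = - \frac{30}{7}$ ($C{\left(v \right)} = - \frac{5 \cdot 6}{7} = \left(- \frac{1}{7}\right) 30 = - \frac{30}{7}$)
$Q{\left(I \right)} = \frac{2 I \left(3 + 5 I\right)}{-3 + I}$ ($Q{\left(I \right)} = \frac{2 I}{-3 + I} \left(3 + 5 I\right) = \frac{2 I \left(3 + 5 I\right)}{-3 + I}$)
$Q{\left(C{\left(2 \right)} \right)} 371 + \left(2 - 49\right) = 2 \left(- \frac{30}{7}\right) \frac{1}{-3 - \frac{30}{7}} \left(3 + 5 \left(- \frac{30}{7}\right)\right) 371 + \left(2 - 49\right) = 2 \left(- \frac{30}{7}\right) \frac{1}{- \frac{51}{7}} \left(3 - \frac{150}{7}\right) 371 + \left(2 - 49\right) = 2 \left(- \frac{30}{7}\right) \left(- \frac{7}{51}\right) \left(- \frac{129}{7}\right) 371 - 47 = \left(- \frac{2580}{119}\right) 371 - 47 = - \frac{136740}{17} - 47 = - \frac{137539}{17}$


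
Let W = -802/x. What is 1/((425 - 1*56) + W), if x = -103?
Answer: 103/38809 ≈ 0.0026540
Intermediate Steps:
W = 802/103 (W = -802/(-103) = -802*(-1/103) = 802/103 ≈ 7.7864)
1/((425 - 1*56) + W) = 1/((425 - 1*56) + 802/103) = 1/((425 - 56) + 802/103) = 1/(369 + 802/103) = 1/(38809/103) = 103/38809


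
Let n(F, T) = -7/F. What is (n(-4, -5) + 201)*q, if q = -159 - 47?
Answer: -83533/2 ≈ -41767.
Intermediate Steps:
q = -206
(n(-4, -5) + 201)*q = (-7/(-4) + 201)*(-206) = (-7*(-¼) + 201)*(-206) = (7/4 + 201)*(-206) = (811/4)*(-206) = -83533/2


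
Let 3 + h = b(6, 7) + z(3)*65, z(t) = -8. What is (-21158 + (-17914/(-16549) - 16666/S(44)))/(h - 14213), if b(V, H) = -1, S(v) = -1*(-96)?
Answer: 1303380197/900489648 ≈ 1.4474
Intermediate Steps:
S(v) = 96
h = -524 (h = -3 + (-1 - 8*65) = -3 + (-1 - 520) = -3 - 521 = -524)
(-21158 + (-17914/(-16549) - 16666/S(44)))/(h - 14213) = (-21158 + (-17914/(-16549) - 16666/96))/(-524 - 14213) = (-21158 + (-17914*(-1/16549) - 16666*1/96))/(-14737) = (-21158 + (1378/1273 - 8333/48))*(-1/14737) = (-21158 - 10541765/61104)*(-1/14737) = -1303380197/61104*(-1/14737) = 1303380197/900489648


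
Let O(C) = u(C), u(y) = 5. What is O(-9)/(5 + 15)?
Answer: ¼ ≈ 0.25000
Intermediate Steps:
O(C) = 5
O(-9)/(5 + 15) = 5/(5 + 15) = 5/20 = (1/20)*5 = ¼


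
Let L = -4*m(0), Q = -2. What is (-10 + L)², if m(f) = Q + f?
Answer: 4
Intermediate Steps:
m(f) = -2 + f
L = 8 (L = -4*(-2 + 0) = -4*(-2) = 8)
(-10 + L)² = (-10 + 8)² = (-2)² = 4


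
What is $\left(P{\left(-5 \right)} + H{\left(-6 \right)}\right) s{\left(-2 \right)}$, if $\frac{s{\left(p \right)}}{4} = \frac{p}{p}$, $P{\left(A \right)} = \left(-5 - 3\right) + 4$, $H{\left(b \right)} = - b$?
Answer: $8$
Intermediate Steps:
$P{\left(A \right)} = -4$ ($P{\left(A \right)} = -8 + 4 = -4$)
$s{\left(p \right)} = 4$ ($s{\left(p \right)} = 4 \frac{p}{p} = 4 \cdot 1 = 4$)
$\left(P{\left(-5 \right)} + H{\left(-6 \right)}\right) s{\left(-2 \right)} = \left(-4 - -6\right) 4 = \left(-4 + 6\right) 4 = 2 \cdot 4 = 8$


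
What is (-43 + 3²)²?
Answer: 1156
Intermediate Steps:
(-43 + 3²)² = (-43 + 9)² = (-34)² = 1156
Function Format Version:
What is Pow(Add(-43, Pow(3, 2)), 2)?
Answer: 1156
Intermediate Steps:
Pow(Add(-43, Pow(3, 2)), 2) = Pow(Add(-43, 9), 2) = Pow(-34, 2) = 1156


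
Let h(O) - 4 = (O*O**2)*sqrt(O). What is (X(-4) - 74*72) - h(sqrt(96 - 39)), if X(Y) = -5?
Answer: -5337 - 57*57**(3/4) ≈ -6519.4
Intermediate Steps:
h(O) = 4 + O**(7/2) (h(O) = 4 + (O*O**2)*sqrt(O) = 4 + O**3*sqrt(O) = 4 + O**(7/2))
(X(-4) - 74*72) - h(sqrt(96 - 39)) = (-5 - 74*72) - (4 + (sqrt(96 - 39))**(7/2)) = (-5 - 5328) - (4 + (sqrt(57))**(7/2)) = -5333 - (4 + 57*57**(3/4)) = -5333 + (-4 - 57*57**(3/4)) = -5337 - 57*57**(3/4)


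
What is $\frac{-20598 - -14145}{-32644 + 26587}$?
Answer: $\frac{717}{673} \approx 1.0654$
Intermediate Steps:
$\frac{-20598 - -14145}{-32644 + 26587} = \frac{-20598 + 14145}{-6057} = \left(-6453\right) \left(- \frac{1}{6057}\right) = \frac{717}{673}$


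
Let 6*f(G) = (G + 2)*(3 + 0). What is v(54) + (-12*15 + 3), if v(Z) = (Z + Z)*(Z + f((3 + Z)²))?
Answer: 181209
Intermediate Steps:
f(G) = 1 + G/2 (f(G) = ((G + 2)*(3 + 0))/6 = ((2 + G)*3)/6 = (6 + 3*G)/6 = 1 + G/2)
v(Z) = 2*Z*(1 + Z + (3 + Z)²/2) (v(Z) = (Z + Z)*(Z + (1 + (3 + Z)²/2)) = (2*Z)*(1 + Z + (3 + Z)²/2) = 2*Z*(1 + Z + (3 + Z)²/2))
v(54) + (-12*15 + 3) = 54*(11 + 54² + 8*54) + (-12*15 + 3) = 54*(11 + 2916 + 432) + (-180 + 3) = 54*3359 - 177 = 181386 - 177 = 181209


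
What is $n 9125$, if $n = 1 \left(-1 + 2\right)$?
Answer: $9125$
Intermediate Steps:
$n = 1$ ($n = 1 \cdot 1 = 1$)
$n 9125 = 1 \cdot 9125 = 9125$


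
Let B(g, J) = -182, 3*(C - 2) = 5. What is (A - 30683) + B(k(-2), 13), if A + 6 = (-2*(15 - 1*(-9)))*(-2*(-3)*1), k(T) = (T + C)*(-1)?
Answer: -31159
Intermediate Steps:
C = 11/3 (C = 2 + (⅓)*5 = 2 + 5/3 = 11/3 ≈ 3.6667)
k(T) = -11/3 - T (k(T) = (T + 11/3)*(-1) = (11/3 + T)*(-1) = -11/3 - T)
A = -294 (A = -6 + (-2*(15 - 1*(-9)))*(-2*(-3)*1) = -6 + (-2*(15 + 9))*(6*1) = -6 - 2*24*6 = -6 - 48*6 = -6 - 288 = -294)
(A - 30683) + B(k(-2), 13) = (-294 - 30683) - 182 = -30977 - 182 = -31159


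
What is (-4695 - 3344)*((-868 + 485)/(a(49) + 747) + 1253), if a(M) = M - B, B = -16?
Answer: -8176089067/812 ≈ -1.0069e+7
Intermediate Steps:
a(M) = 16 + M (a(M) = M - 1*(-16) = M + 16 = 16 + M)
(-4695 - 3344)*((-868 + 485)/(a(49) + 747) + 1253) = (-4695 - 3344)*((-868 + 485)/((16 + 49) + 747) + 1253) = -8039*(-383/(65 + 747) + 1253) = -8039*(-383/812 + 1253) = -8039*1017053/812 = -8176089067/812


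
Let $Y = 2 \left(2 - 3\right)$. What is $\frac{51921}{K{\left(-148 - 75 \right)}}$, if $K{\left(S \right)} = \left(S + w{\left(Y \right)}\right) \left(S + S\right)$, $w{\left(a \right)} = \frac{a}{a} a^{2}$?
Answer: $\frac{17307}{32558} \approx 0.53157$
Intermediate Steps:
$Y = -2$ ($Y = 2 \left(-1\right) = -2$)
$w{\left(a \right)} = a^{2}$ ($w{\left(a \right)} = 1 a^{2} = a^{2}$)
$K{\left(S \right)} = 2 S \left(4 + S\right)$ ($K{\left(S \right)} = \left(S + \left(-2\right)^{2}\right) \left(S + S\right) = \left(S + 4\right) 2 S = \left(4 + S\right) 2 S = 2 S \left(4 + S\right)$)
$\frac{51921}{K{\left(-148 - 75 \right)}} = \frac{51921}{2 \left(-148 - 75\right) \left(4 - 223\right)} = \frac{51921}{2 \left(-223\right) \left(4 - 223\right)} = \frac{51921}{2 \left(-223\right) \left(-219\right)} = \frac{51921}{97674} = 51921 \cdot \frac{1}{97674} = \frac{17307}{32558}$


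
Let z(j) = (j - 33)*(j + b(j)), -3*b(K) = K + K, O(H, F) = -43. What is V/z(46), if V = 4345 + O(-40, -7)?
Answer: 6453/299 ≈ 21.582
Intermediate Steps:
b(K) = -2*K/3 (b(K) = -(K + K)/3 = -2*K/3)
z(j) = j*(-33 + j)/3 (z(j) = (j - 33)*(j - 2*j/3) = (-33 + j)*(j/3) = j*(-33 + j)/3)
V = 4302 (V = 4345 - 43 = 4302)
V/z(46) = 4302/(((1/3)*46*(-33 + 46))) = 4302/(((1/3)*46*13)) = 4302/(598/3) = 4302*(3/598) = 6453/299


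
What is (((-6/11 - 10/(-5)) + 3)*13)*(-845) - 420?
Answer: -542885/11 ≈ -49353.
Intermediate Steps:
(((-6/11 - 10/(-5)) + 3)*13)*(-845) - 420 = (((-6*1/11 - 10*(-⅕)) + 3)*13)*(-845) - 420 = (((-6/11 + 2) + 3)*13)*(-845) - 420 = ((16/11 + 3)*13)*(-845) - 420 = ((49/11)*13)*(-845) - 420 = (637/11)*(-845) - 420 = -538265/11 - 420 = -542885/11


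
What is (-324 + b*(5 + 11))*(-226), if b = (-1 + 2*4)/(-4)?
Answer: 79552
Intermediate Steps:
b = -7/4 (b = (-1 + 8)*(-¼) = 7*(-¼) = -7/4 ≈ -1.7500)
(-324 + b*(5 + 11))*(-226) = (-324 - 7*(5 + 11)/4)*(-226) = (-324 - 7/4*16)*(-226) = (-324 - 28)*(-226) = -352*(-226) = 79552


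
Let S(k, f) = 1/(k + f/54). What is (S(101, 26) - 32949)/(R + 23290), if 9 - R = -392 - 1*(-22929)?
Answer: -30093411/695960 ≈ -43.240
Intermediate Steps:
R = -22528 (R = 9 - (-392 - 1*(-22929)) = 9 - (-392 + 22929) = 9 - 1*22537 = 9 - 22537 = -22528)
S(k, f) = 1/(k + f/54) (S(k, f) = 1/(k + f*(1/54)) = 1/(k + f/54))
(S(101, 26) - 32949)/(R + 23290) = (54/(26 + 54*101) - 32949)/(-22528 + 23290) = (54/(26 + 5454) - 32949)/762 = (54/5480 - 32949)*(1/762) = (54*(1/5480) - 32949)*(1/762) = (27/2740 - 32949)*(1/762) = -90280233/2740*1/762 = -30093411/695960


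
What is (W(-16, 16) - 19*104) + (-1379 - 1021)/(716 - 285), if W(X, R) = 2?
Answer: -853194/431 ≈ -1979.6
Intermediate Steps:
(W(-16, 16) - 19*104) + (-1379 - 1021)/(716 - 285) = (2 - 19*104) + (-1379 - 1021)/(716 - 285) = (2 - 1976) - 2400/431 = -1974 - 2400*1/431 = -1974 - 2400/431 = -853194/431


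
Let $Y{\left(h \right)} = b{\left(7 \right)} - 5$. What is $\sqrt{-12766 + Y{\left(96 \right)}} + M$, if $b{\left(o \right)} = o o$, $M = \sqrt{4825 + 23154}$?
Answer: $7 \sqrt{571} + i \sqrt{12722} \approx 167.27 + 112.79 i$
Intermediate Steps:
$M = 7 \sqrt{571}$ ($M = \sqrt{27979} = 7 \sqrt{571} \approx 167.27$)
$b{\left(o \right)} = o^{2}$
$Y{\left(h \right)} = 44$ ($Y{\left(h \right)} = 7^{2} - 5 = 49 - 5 = 44$)
$\sqrt{-12766 + Y{\left(96 \right)}} + M = \sqrt{-12766 + 44} + 7 \sqrt{571} = \sqrt{-12722} + 7 \sqrt{571} = i \sqrt{12722} + 7 \sqrt{571} = 7 \sqrt{571} + i \sqrt{12722}$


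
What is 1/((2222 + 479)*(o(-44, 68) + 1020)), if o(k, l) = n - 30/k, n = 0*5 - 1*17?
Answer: 22/59640781 ≈ 3.6888e-7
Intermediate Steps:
n = -17 (n = 0 - 17 = -17)
o(k, l) = -17 - 30/k
1/((2222 + 479)*(o(-44, 68) + 1020)) = 1/((2222 + 479)*((-17 - 30/(-44)) + 1020)) = 1/(2701*((-17 - 30*(-1/44)) + 1020)) = 1/(2701*((-17 + 15/22) + 1020)) = 1/(2701*(-359/22 + 1020)) = 1/(2701*(22081/22)) = 1/(59640781/22) = 22/59640781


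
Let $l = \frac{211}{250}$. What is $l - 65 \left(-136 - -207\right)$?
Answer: $- \frac{1153539}{250} \approx -4614.2$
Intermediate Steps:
$l = \frac{211}{250}$ ($l = 211 \cdot \frac{1}{250} = \frac{211}{250} \approx 0.844$)
$l - 65 \left(-136 - -207\right) = \frac{211}{250} - 65 \left(-136 - -207\right) = \frac{211}{250} - 65 \left(-136 + 207\right) = \frac{211}{250} - 4615 = - \frac{1153539}{250}$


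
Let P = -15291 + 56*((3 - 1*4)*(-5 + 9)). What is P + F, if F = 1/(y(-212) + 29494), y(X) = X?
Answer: -454310229/29282 ≈ -15515.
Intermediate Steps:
F = 1/29282 (F = 1/(-212 + 29494) = 1/29282 ≈ 3.4151e-5)
P = -15515 (P = -15291 + 56*((3 - 4)*4) = -15291 + 56*(-1*4) = -15291 + 56*(-4) = -15291 - 224 = -15515)
P + F = -15515 + 1/29282 = -454310229/29282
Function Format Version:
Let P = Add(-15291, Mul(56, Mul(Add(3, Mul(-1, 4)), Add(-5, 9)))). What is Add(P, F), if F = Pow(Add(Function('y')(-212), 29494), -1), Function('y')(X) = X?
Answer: Rational(-454310229, 29282) ≈ -15515.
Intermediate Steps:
F = Rational(1, 29282) (F = Pow(Add(-212, 29494), -1) = Pow(29282, -1) = Rational(1, 29282) ≈ 3.4151e-5)
P = -15515 (P = Add(-15291, Mul(56, Mul(Add(3, -4), 4))) = Add(-15291, Mul(56, Mul(-1, 4))) = Add(-15291, Mul(56, -4)) = Add(-15291, -224) = -15515)
Add(P, F) = Add(-15515, Rational(1, 29282)) = Rational(-454310229, 29282)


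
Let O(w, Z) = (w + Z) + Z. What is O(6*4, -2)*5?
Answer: 100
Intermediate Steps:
O(w, Z) = w + 2*Z (O(w, Z) = (Z + w) + Z = w + 2*Z)
O(6*4, -2)*5 = (6*4 + 2*(-2))*5 = (24 - 4)*5 = 20*5 = 100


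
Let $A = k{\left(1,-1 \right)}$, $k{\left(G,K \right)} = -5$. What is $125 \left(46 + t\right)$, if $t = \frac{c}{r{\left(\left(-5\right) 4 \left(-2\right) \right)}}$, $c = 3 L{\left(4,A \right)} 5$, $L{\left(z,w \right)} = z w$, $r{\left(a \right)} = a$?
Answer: $\frac{9625}{2} \approx 4812.5$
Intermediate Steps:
$A = -5$
$L{\left(z,w \right)} = w z$
$c = -300$ ($c = 3 \left(\left(-5\right) 4\right) 5 = 3 \left(-20\right) 5 = \left(-60\right) 5 = -300$)
$t = - \frac{15}{2}$ ($t = - \frac{300}{\left(-5\right) 4 \left(-2\right)} = - \frac{300}{\left(-20\right) \left(-2\right)} = - \frac{300}{40} = \left(-300\right) \frac{1}{40} = - \frac{15}{2} \approx -7.5$)
$125 \left(46 + t\right) = 125 \left(46 - \frac{15}{2}\right) = 125 \cdot \frac{77}{2} = \frac{9625}{2}$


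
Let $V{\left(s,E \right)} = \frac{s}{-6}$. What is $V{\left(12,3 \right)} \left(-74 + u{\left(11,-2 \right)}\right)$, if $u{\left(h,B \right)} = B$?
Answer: $152$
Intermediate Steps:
$V{\left(s,E \right)} = - \frac{s}{6}$ ($V{\left(s,E \right)} = s \left(- \frac{1}{6}\right) = - \frac{s}{6}$)
$V{\left(12,3 \right)} \left(-74 + u{\left(11,-2 \right)}\right) = \left(- \frac{1}{6}\right) 12 \left(-74 - 2\right) = \left(-2\right) \left(-76\right) = 152$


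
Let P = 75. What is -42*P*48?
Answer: -151200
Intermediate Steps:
-42*P*48 = -42*75*48 = -3150*48 = -151200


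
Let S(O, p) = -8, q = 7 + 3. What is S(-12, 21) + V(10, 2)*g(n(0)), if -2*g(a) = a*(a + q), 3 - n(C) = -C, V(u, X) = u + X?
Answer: -242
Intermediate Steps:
q = 10
V(u, X) = X + u
n(C) = 3 + C (n(C) = 3 - (-1)*C = 3 + C)
g(a) = -a*(10 + a)/2 (g(a) = -a*(a + 10)/2 = -a*(10 + a)/2)
S(-12, 21) + V(10, 2)*g(n(0)) = -8 + (2 + 10)*(-(3 + 0)*(10 + (3 + 0))/2) = -8 + 12*(-½*3*(10 + 3)) = -8 + 12*(-½*3*13) = -8 + 12*(-39/2) = -8 - 234 = -242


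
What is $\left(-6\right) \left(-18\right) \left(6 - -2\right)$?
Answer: $864$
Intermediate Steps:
$\left(-6\right) \left(-18\right) \left(6 - -2\right) = 108 \left(6 + 2\right) = 108 \cdot 8 = 864$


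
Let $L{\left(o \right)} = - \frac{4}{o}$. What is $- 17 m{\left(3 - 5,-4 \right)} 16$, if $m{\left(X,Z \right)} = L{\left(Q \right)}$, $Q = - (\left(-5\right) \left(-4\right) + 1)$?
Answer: $- \frac{1088}{21} \approx -51.81$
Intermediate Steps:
$Q = -21$ ($Q = - (20 + 1) = \left(-1\right) 21 = -21$)
$m{\left(X,Z \right)} = \frac{4}{21}$ ($m{\left(X,Z \right)} = - \frac{4}{-21} = \left(-4\right) \left(- \frac{1}{21}\right) = \frac{4}{21}$)
$- 17 m{\left(3 - 5,-4 \right)} 16 = \left(-17\right) \frac{4}{21} \cdot 16 = \left(- \frac{68}{21}\right) 16 = - \frac{1088}{21}$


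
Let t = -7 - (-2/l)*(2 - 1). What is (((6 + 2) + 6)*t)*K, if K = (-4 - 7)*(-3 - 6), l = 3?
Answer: -8778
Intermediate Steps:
K = 99 (K = -11*(-9) = 99)
t = -19/3 (t = -7 - (-2/3)*(2 - 1) = -7 - (-2*⅓) = -7 - (-2)/3 = -7 - 1*(-⅔) = -7 + ⅔ = -19/3 ≈ -6.3333)
(((6 + 2) + 6)*t)*K = (((6 + 2) + 6)*(-19/3))*99 = ((8 + 6)*(-19/3))*99 = (14*(-19/3))*99 = -266/3*99 = -8778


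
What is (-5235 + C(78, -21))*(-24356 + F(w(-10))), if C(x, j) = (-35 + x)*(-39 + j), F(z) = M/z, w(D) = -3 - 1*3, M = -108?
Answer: 190201470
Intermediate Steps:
w(D) = -6 (w(D) = -3 - 3 = -6)
F(z) = -108/z
C(x, j) = (-39 + j)*(-35 + x)
(-5235 + C(78, -21))*(-24356 + F(w(-10))) = (-5235 + (1365 - 39*78 - 35*(-21) - 21*78))*(-24356 - 108/(-6)) = (-5235 + (1365 - 3042 + 735 - 1638))*(-24356 - 108*(-1/6)) = (-5235 - 2580)*(-24356 + 18) = -7815*(-24338) = 190201470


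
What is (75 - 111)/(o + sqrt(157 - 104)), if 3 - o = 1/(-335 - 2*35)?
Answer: 17729280/7214669 - 5904900*sqrt(53)/7214669 ≈ -3.5011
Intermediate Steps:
o = 1216/405 (o = 3 - 1/(-335 - 2*35) = 3 - 1/(-335 - 70) = 3 - 1/(-405) = 3 - 1*(-1/405) = 3 + 1/405 = 1216/405 ≈ 3.0025)
(75 - 111)/(o + sqrt(157 - 104)) = (75 - 111)/(1216/405 + sqrt(157 - 104)) = -36/(1216/405 + sqrt(53))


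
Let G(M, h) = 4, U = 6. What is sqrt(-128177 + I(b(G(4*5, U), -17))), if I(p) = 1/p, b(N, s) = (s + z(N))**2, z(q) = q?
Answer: 2*I*sqrt(5415478)/13 ≈ 358.02*I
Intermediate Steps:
b(N, s) = (N + s)**2 (b(N, s) = (s + N)**2 = (N + s)**2)
sqrt(-128177 + I(b(G(4*5, U), -17))) = sqrt(-128177 + 1/((4 - 17)**2)) = sqrt(-128177 + 1/((-13)**2)) = sqrt(-128177 + 1/169) = sqrt(-21661912/169) = 2*I*sqrt(5415478)/13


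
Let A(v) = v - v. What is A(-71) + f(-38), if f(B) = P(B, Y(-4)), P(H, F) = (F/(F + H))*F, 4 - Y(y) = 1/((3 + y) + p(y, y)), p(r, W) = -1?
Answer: -81/134 ≈ -0.60448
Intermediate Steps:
Y(y) = 4 - 1/(2 + y) (Y(y) = 4 - 1/((3 + y) - 1) = 4 - 1/(2 + y))
P(H, F) = F²/(F + H)
f(B) = 81/(4*(9/2 + B)) (f(B) = ((7 + 4*(-4))/(2 - 4))²/((7 + 4*(-4))/(2 - 4) + B) = ((7 - 16)/(-2))²/((7 - 16)/(-2) + B) = (-½*(-9))²/(-½*(-9) + B) = (9/2)²/(9/2 + B) = 81/(4*(9/2 + B)))
A(v) = 0
A(-71) + f(-38) = 0 + 81/(2*(9 + 2*(-38))) = 0 + 81/(2*(9 - 76)) = 0 + (81/2)/(-67) = 0 + (81/2)*(-1/67) = 0 - 81/134 = -81/134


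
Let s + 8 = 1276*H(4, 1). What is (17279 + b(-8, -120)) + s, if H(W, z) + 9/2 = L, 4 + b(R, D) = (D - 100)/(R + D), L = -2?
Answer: 287191/32 ≈ 8974.7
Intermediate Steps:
b(R, D) = -4 + (-100 + D)/(D + R) (b(R, D) = -4 + (D - 100)/(R + D) = -4 + (-100 + D)/(D + R))
H(W, z) = -13/2 (H(W, z) = -9/2 - 2 = -13/2)
s = -8302 (s = -8 + 1276*(-13/2) = -8 - 8294 = -8302)
(17279 + b(-8, -120)) + s = (17279 + (-100 - 4*(-8) - 3*(-120))/(-120 - 8)) - 8302 = (17279 + (-100 + 32 + 360)/(-128)) - 8302 = (17279 - 1/128*292) - 8302 = (17279 - 73/32) - 8302 = 552855/32 - 8302 = 287191/32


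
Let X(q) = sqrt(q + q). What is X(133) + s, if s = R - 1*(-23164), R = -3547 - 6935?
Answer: 12682 + sqrt(266) ≈ 12698.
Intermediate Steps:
X(q) = sqrt(2)*sqrt(q) (X(q) = sqrt(2*q) = sqrt(2)*sqrt(q))
R = -10482
s = 12682 (s = -10482 - 1*(-23164) = -10482 + 23164 = 12682)
X(133) + s = sqrt(2)*sqrt(133) + 12682 = sqrt(266) + 12682 = 12682 + sqrt(266)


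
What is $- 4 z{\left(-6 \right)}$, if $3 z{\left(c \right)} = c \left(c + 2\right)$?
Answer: $-32$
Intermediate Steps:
$z{\left(c \right)} = \frac{c \left(2 + c\right)}{3}$ ($z{\left(c \right)} = \frac{c \left(c + 2\right)}{3} = \frac{c \left(2 + c\right)}{3}$)
$- 4 z{\left(-6 \right)} = - 4 \cdot \frac{1}{3} \left(-6\right) \left(2 - 6\right) = - 4 \cdot \frac{1}{3} \left(-6\right) \left(-4\right) = \left(-4\right) 8 = -32$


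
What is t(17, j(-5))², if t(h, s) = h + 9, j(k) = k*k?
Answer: 676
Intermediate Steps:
j(k) = k²
t(h, s) = 9 + h
t(17, j(-5))² = (9 + 17)² = 26² = 676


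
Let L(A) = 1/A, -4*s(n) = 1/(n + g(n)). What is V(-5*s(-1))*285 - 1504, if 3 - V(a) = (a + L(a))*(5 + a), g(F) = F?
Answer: 136019/64 ≈ 2125.3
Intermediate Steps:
s(n) = -1/(8*n) (s(n) = -1/(4*(n + n)) = -1/(2*n)/4 = -1/(8*n))
V(a) = 3 - (5 + a)*(a + 1/a) (V(a) = 3 - (a + 1/a)*(5 + a) = 3 - (5 + a)*(a + 1/a))
V(-5*s(-1))*285 - 1504 = (2 - (-(-5)/(8*(-1)))² - (-25)*(-⅛/(-1)) - 5/((-(-5)/(8*(-1)))))*285 - 1504 = (2 - (-(-5)*(-1)/8)² - (-25)*(-⅛*(-1)) - 5/((-(-5)*(-1)/8)))*285 - 1504 = (2 - (-5*⅛)² - (-25)/8 - 5/((-5*⅛)))*285 - 1504 = (2 - (-5/8)² - 5*(-5/8) - 5/(-5/8))*285 - 1504 = (2 - 1*25/64 + 25/8 - 5*(-8/5))*285 - 1504 = (2 - 25/64 + 25/8 + 8)*285 - 1504 = (815/64)*285 - 1504 = 232275/64 - 1504 = 136019/64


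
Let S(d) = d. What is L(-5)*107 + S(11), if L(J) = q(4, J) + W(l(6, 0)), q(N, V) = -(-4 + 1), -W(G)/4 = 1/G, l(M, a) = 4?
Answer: 225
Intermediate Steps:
W(G) = -4/G
q(N, V) = 3 (q(N, V) = -1*(-3) = 3)
L(J) = 2 (L(J) = 3 - 4/4 = 3 - 4*¼ = 3 - 1 = 2)
L(-5)*107 + S(11) = 2*107 + 11 = 214 + 11 = 225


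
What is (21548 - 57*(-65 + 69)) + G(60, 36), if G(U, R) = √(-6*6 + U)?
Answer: 21320 + 2*√6 ≈ 21325.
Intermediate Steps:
G(U, R) = √(-36 + U)
(21548 - 57*(-65 + 69)) + G(60, 36) = (21548 - 57*(-65 + 69)) + √(-36 + 60) = (21548 - 57*4) + √24 = (21548 - 1*228) + 2*√6 = (21548 - 228) + 2*√6 = 21320 + 2*√6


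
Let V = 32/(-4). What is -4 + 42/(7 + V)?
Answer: -46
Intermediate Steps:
V = -8 (V = 32*(-¼) = -8)
-4 + 42/(7 + V) = -4 + 42/(7 - 8) = -4 + 42/(-1) = -4 - 1*42 = -4 - 42 = -46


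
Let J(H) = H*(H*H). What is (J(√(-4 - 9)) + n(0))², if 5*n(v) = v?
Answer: -2197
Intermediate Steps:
n(v) = v/5
J(H) = H³ (J(H) = H*H² = H³)
(J(√(-4 - 9)) + n(0))² = ((√(-4 - 9))³ + (⅕)*0)² = ((√(-13))³ + 0)² = ((I*√13)³ + 0)² = (-13*I*√13 + 0)² = (-13*I*√13)² = -2197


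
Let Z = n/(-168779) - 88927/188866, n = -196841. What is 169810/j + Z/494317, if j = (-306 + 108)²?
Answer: 334465367015775956134/77217925856381400519 ≈ 4.3314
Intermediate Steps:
Z = 22167562173/31876614614 (Z = -196841/(-168779) - 88927/188866 = -196841*(-1/168779) - 88927*1/188866 = 196841/168779 - 88927/188866 = 22167562173/31876614614 ≈ 0.69542)
j = 39204 (j = (-198)² = 39204)
169810/j + Z/494317 = 169810/39204 + (22167562173/31876614614)/494317 = 169810*(1/39204) + (22167562173/31876614614)*(1/494317) = 84905/19602 + 22167562173/15757152506148638 = 334465367015775956134/77217925856381400519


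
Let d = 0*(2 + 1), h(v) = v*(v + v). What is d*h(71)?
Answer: 0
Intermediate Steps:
h(v) = 2*v² (h(v) = v*(2*v) = 2*v²)
d = 0 (d = 0*3 = 0)
d*h(71) = 0*(2*71²) = 0*(2*5041) = 0*10082 = 0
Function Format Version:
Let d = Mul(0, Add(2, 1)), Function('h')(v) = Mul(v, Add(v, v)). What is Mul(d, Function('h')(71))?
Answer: 0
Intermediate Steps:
Function('h')(v) = Mul(2, Pow(v, 2)) (Function('h')(v) = Mul(v, Mul(2, v)) = Mul(2, Pow(v, 2)))
d = 0 (d = Mul(0, 3) = 0)
Mul(d, Function('h')(71)) = Mul(0, Mul(2, Pow(71, 2))) = Mul(0, Mul(2, 5041)) = Mul(0, 10082) = 0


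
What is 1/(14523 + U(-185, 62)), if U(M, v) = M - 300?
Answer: 1/14038 ≈ 7.1235e-5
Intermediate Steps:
U(M, v) = -300 + M
1/(14523 + U(-185, 62)) = 1/(14523 + (-300 - 185)) = 1/(14523 - 485) = 1/14038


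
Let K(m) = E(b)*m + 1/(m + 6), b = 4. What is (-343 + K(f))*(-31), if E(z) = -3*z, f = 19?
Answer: 442494/25 ≈ 17700.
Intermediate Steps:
K(m) = 1/(6 + m) - 12*m (K(m) = (-3*4)*m + 1/(m + 6) = -12*m + 1/(6 + m) = 1/(6 + m) - 12*m)
(-343 + K(f))*(-31) = (-343 + (1 - 72*19 - 12*19**2)/(6 + 19))*(-31) = (-343 + (1 - 1368 - 12*361)/25)*(-31) = (-343 + (1 - 1368 - 4332)/25)*(-31) = (-343 + (1/25)*(-5699))*(-31) = (-343 - 5699/25)*(-31) = -14274/25*(-31) = 442494/25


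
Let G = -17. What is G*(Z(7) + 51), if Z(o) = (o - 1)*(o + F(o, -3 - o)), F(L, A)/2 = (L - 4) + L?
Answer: -3621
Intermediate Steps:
F(L, A) = -8 + 4*L (F(L, A) = 2*((L - 4) + L) = 2*((-4 + L) + L) = 2*(-4 + 2*L) = -8 + 4*L)
Z(o) = (-1 + o)*(-8 + 5*o) (Z(o) = (o - 1)*(o + (-8 + 4*o)) = (-1 + o)*(-8 + 5*o))
G*(Z(7) + 51) = -17*((8 - 13*7 + 5*7**2) + 51) = -17*((8 - 91 + 5*49) + 51) = -17*((8 - 91 + 245) + 51) = -17*(162 + 51) = -17*213 = -3621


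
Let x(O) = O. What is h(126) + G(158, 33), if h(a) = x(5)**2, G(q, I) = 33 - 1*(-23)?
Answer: 81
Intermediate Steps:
G(q, I) = 56 (G(q, I) = 33 + 23 = 56)
h(a) = 25 (h(a) = 5**2 = 25)
h(126) + G(158, 33) = 25 + 56 = 81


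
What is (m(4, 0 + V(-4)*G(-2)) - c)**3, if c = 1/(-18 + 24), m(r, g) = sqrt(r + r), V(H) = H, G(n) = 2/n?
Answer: -865/216 + 97*sqrt(2)/6 ≈ 18.858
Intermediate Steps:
m(r, g) = sqrt(2)*sqrt(r) (m(r, g) = sqrt(2*r) = sqrt(2)*sqrt(r))
c = 1/6 ≈ 0.16667
(m(4, 0 + V(-4)*G(-2)) - c)**3 = (sqrt(2)*sqrt(4) - 1*1/6)**3 = (sqrt(2)*2 - 1/6)**3 = (2*sqrt(2) - 1/6)**3 = (-1/6 + 2*sqrt(2))**3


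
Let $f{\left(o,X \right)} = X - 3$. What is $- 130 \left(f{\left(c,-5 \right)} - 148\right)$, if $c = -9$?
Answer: $20280$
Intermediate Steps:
$f{\left(o,X \right)} = -3 + X$
$- 130 \left(f{\left(c,-5 \right)} - 148\right) = - 130 \left(\left(-3 - 5\right) - 148\right) = - 130 \left(-8 - 148\right) = \left(-130\right) \left(-156\right) = 20280$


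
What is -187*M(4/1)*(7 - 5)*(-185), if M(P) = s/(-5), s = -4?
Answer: 55352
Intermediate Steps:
M(P) = ⅘ (M(P) = -4/(-5) = -4*(-⅕) = ⅘)
-187*M(4/1)*(7 - 5)*(-185) = -748*(7 - 5)/5*(-185) = -748*2/5*(-185) = -187*8/5*(-185) = -1496/5*(-185) = 55352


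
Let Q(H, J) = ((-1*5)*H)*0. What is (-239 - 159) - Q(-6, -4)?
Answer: -398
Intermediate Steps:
Q(H, J) = 0 (Q(H, J) = -5*H*0 = 0)
(-239 - 159) - Q(-6, -4) = (-239 - 159) - 1*0 = -398 + 0 = -398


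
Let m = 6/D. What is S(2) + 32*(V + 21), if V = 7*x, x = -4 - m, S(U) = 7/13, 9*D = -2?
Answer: 75719/13 ≈ 5824.5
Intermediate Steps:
D = -2/9 (D = (1/9)*(-2) = -2/9 ≈ -0.22222)
S(U) = 7/13 (S(U) = 7*(1/13) = 7/13)
m = -27 (m = 6/(-2/9) = 6*(-9/2) = -27)
x = 23 (x = -4 - 1*(-27) = -4 + 27 = 23)
V = 161 (V = 7*23 = 161)
S(2) + 32*(V + 21) = 7/13 + 32*(161 + 21) = 7/13 + 32*182 = 7/13 + 5824 = 75719/13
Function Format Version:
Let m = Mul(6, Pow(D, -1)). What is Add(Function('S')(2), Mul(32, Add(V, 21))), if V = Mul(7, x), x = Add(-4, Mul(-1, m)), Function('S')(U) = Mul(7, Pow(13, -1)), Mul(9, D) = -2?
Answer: Rational(75719, 13) ≈ 5824.5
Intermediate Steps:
D = Rational(-2, 9) (D = Mul(Rational(1, 9), -2) = Rational(-2, 9) ≈ -0.22222)
Function('S')(U) = Rational(7, 13) (Function('S')(U) = Mul(7, Rational(1, 13)) = Rational(7, 13))
m = -27 (m = Mul(6, Pow(Rational(-2, 9), -1)) = Mul(6, Rational(-9, 2)) = -27)
x = 23 (x = Add(-4, Mul(-1, -27)) = Add(-4, 27) = 23)
V = 161 (V = Mul(7, 23) = 161)
Add(Function('S')(2), Mul(32, Add(V, 21))) = Add(Rational(7, 13), Mul(32, Add(161, 21))) = Add(Rational(7, 13), Mul(32, 182)) = Add(Rational(7, 13), 5824) = Rational(75719, 13)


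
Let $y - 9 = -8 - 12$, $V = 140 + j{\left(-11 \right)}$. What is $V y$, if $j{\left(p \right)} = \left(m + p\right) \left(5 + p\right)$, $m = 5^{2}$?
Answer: $-616$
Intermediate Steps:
$m = 25$
$j{\left(p \right)} = \left(5 + p\right) \left(25 + p\right)$ ($j{\left(p \right)} = \left(25 + p\right) \left(5 + p\right) = \left(5 + p\right) \left(25 + p\right)$)
$V = 56$ ($V = 140 + \left(125 + \left(-11\right)^{2} + 30 \left(-11\right)\right) = 140 + \left(125 + 121 - 330\right) = 140 - 84 = 56$)
$y = -11$ ($y = 9 - 20 = -11$)
$V y = 56 \left(-11\right) = -616$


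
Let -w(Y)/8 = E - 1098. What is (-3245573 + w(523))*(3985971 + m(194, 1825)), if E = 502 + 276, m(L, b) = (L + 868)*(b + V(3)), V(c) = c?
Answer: -19222333655991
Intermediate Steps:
m(L, b) = (3 + b)*(868 + L) (m(L, b) = (L + 868)*(b + 3) = (868 + L)*(3 + b) = (3 + b)*(868 + L))
E = 778
w(Y) = 2560 (w(Y) = -8*(778 - 1098) = -8*(-320) = 2560)
(-3245573 + w(523))*(3985971 + m(194, 1825)) = (-3245573 + 2560)*(3985971 + (2604 + 3*194 + 868*1825 + 194*1825)) = -3243013*(3985971 + (2604 + 582 + 1584100 + 354050)) = -3243013*(3985971 + 1941336) = -3243013*5927307 = -19222333655991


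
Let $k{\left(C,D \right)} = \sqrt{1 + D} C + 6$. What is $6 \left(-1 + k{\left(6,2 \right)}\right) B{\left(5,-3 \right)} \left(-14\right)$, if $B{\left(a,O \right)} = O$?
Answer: $1260 + 1512 \sqrt{3} \approx 3878.9$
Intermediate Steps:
$k{\left(C,D \right)} = 6 + C \sqrt{1 + D}$ ($k{\left(C,D \right)} = C \sqrt{1 + D} + 6 = 6 + C \sqrt{1 + D}$)
$6 \left(-1 + k{\left(6,2 \right)}\right) B{\left(5,-3 \right)} \left(-14\right) = 6 \left(-1 + \left(6 + 6 \sqrt{1 + 2}\right)\right) \left(-3\right) \left(-14\right) = 6 \left(-1 + \left(6 + 6 \sqrt{3}\right)\right) \left(-3\right) \left(-14\right) = 6 \left(5 + 6 \sqrt{3}\right) \left(-3\right) \left(-14\right) = \left(30 + 36 \sqrt{3}\right) \left(-3\right) \left(-14\right) = \left(-90 - 108 \sqrt{3}\right) \left(-14\right) = 1260 + 1512 \sqrt{3}$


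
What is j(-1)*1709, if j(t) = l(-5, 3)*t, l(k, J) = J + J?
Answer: -10254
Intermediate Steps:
l(k, J) = 2*J
j(t) = 6*t (j(t) = (2*3)*t = 6*t)
j(-1)*1709 = (6*(-1))*1709 = -6*1709 = -10254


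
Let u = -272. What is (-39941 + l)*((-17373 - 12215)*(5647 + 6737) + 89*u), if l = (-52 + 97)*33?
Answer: 14091893552000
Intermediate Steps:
l = 1485 (l = 45*33 = 1485)
(-39941 + l)*((-17373 - 12215)*(5647 + 6737) + 89*u) = (-39941 + 1485)*((-17373 - 12215)*(5647 + 6737) + 89*(-272)) = -38456*(-29588*12384 - 24208) = -38456*(-366417792 - 24208) = -38456*(-366442000) = 14091893552000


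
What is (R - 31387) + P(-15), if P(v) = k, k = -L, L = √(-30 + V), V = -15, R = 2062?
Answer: -29325 - 3*I*√5 ≈ -29325.0 - 6.7082*I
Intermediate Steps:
L = 3*I*√5 (L = √(-30 - 15) = √(-45) = 3*I*√5 ≈ 6.7082*I)
k = -3*I*√5 ≈ -6.7082*I
P(v) = -3*I*√5
(R - 31387) + P(-15) = (2062 - 31387) - 3*I*√5 = -29325 - 3*I*√5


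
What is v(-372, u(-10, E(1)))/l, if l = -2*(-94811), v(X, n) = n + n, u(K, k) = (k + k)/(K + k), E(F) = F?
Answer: -2/853299 ≈ -2.3438e-6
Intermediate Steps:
u(K, k) = 2*k/(K + k) (u(K, k) = (2*k)/(K + k) = 2*k/(K + k))
v(X, n) = 2*n
l = 189622
v(-372, u(-10, E(1)))/l = (2*(2*1/(-10 + 1)))/189622 = (2*(2*1/(-9)))*(1/189622) = (2*(2*1*(-⅑)))*(1/189622) = (2*(-2/9))*(1/189622) = -4/9*1/189622 = -2/853299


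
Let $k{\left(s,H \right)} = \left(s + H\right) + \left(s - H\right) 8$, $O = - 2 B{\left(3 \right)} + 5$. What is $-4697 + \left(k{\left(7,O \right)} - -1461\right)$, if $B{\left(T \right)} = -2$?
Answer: $-3236$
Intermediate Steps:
$O = 9$ ($O = \left(-2\right) \left(-2\right) + 5 = 4 + 5 = 9$)
$k{\left(s,H \right)} = - 7 H + 9 s$ ($k{\left(s,H \right)} = \left(H + s\right) - \left(- 8 s + 8 H\right) = - 7 H + 9 s$)
$-4697 + \left(k{\left(7,O \right)} - -1461\right) = -4697 + \left(\left(\left(-7\right) 9 + 9 \cdot 7\right) - -1461\right) = -4697 + \left(\left(-63 + 63\right) + 1461\right) = -4697 + \left(0 + 1461\right) = -4697 + 1461 = -3236$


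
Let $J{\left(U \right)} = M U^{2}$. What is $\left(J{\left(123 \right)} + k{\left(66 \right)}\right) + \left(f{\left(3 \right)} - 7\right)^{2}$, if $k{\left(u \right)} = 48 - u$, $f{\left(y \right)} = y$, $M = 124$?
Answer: $1875994$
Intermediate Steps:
$J{\left(U \right)} = 124 U^{2}$
$\left(J{\left(123 \right)} + k{\left(66 \right)}\right) + \left(f{\left(3 \right)} - 7\right)^{2} = \left(124 \cdot 123^{2} + \left(48 - 66\right)\right) + \left(3 - 7\right)^{2} = \left(124 \cdot 15129 + \left(48 - 66\right)\right) + \left(-4\right)^{2} = \left(1875996 - 18\right) + 16 = 1875978 + 16 = 1875994$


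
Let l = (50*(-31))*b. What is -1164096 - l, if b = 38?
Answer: -1105196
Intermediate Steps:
l = -58900 (l = (50*(-31))*38 = -1550*38 = -58900)
-1164096 - l = -1164096 - 1*(-58900) = -1164096 + 58900 = -1105196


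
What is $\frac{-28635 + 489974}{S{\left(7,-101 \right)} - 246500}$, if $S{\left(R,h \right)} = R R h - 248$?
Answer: $- \frac{461339}{251697} \approx -1.8329$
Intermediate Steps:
$S{\left(R,h \right)} = -248 + h R^{2}$ ($S{\left(R,h \right)} = R^{2} h - 248 = h R^{2} - 248 = -248 + h R^{2}$)
$\frac{-28635 + 489974}{S{\left(7,-101 \right)} - 246500} = \frac{-28635 + 489974}{\left(-248 - 101 \cdot 7^{2}\right) - 246500} = \frac{461339}{\left(-248 - 4949\right) - 246500} = \frac{461339}{-5197 - 246500} = \frac{461339}{-251697} = 461339 \left(- \frac{1}{251697}\right) = - \frac{461339}{251697}$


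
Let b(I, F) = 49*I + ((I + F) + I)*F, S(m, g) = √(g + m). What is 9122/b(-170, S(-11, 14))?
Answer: -75958894/68992129 + 3101480*√3/68992129 ≈ -1.0231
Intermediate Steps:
b(I, F) = 49*I + F*(F + 2*I) (b(I, F) = 49*I + ((F + I) + I)*F = 49*I + (F + 2*I)*F = 49*I + F*(F + 2*I))
9122/b(-170, S(-11, 14)) = 9122/((√(14 - 11))² + 49*(-170) + 2*√(14 - 11)*(-170)) = 9122/((√3)² - 8330 + 2*√3*(-170)) = 9122/(3 - 8330 - 340*√3) = 9122/(-8327 - 340*√3)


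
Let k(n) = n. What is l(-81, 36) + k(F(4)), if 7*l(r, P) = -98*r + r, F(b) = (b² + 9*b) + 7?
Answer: 8270/7 ≈ 1181.4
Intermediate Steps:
F(b) = 7 + b² + 9*b
l(r, P) = -97*r/7 (l(r, P) = (-98*r + r)/7 = (-97*r)/7 = -97*r/7)
l(-81, 36) + k(F(4)) = -97/7*(-81) + (7 + 4² + 9*4) = 7857/7 + (7 + 16 + 36) = 7857/7 + 59 = 8270/7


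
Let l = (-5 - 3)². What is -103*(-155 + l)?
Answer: 9373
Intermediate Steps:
l = 64 (l = (-8)² = 64)
-103*(-155 + l) = -103*(-155 + 64) = -103*(-91) = 9373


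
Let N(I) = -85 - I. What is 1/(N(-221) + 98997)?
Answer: 1/99133 ≈ 1.0087e-5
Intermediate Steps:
1/(N(-221) + 98997) = 1/((-85 - 1*(-221)) + 98997) = 1/((-85 + 221) + 98997) = 1/(136 + 98997) = 1/99133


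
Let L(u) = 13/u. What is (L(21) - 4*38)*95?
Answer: -302005/21 ≈ -14381.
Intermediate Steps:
(L(21) - 4*38)*95 = (13/21 - 4*38)*95 = (13*(1/21) - 152)*95 = (13/21 - 152)*95 = -3179/21*95 = -302005/21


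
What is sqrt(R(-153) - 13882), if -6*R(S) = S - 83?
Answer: 2*I*sqrt(31146)/3 ≈ 117.65*I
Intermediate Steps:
R(S) = 83/6 - S/6 (R(S) = -(S - 83)/6 = -(-83 + S)/6 = 83/6 - S/6)
sqrt(R(-153) - 13882) = sqrt((83/6 - 1/6*(-153)) - 13882) = sqrt((83/6 + 51/2) - 13882) = sqrt(118/3 - 13882) = sqrt(-41528/3) = 2*I*sqrt(31146)/3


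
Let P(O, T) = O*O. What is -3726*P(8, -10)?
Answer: -238464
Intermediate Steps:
P(O, T) = O**2
-3726*P(8, -10) = -3726*8**2 = -3726*64 = -238464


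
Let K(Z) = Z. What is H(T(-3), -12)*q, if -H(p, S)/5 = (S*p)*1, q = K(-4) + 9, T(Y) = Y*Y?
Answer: 2700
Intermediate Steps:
T(Y) = Y²
q = 5 (q = -4 + 9 = 5)
H(p, S) = -5*S*p
H(T(-3), -12)*q = -5*(-12)*(-3)²*5 = -5*(-12)*9*5 = 540*5 = 2700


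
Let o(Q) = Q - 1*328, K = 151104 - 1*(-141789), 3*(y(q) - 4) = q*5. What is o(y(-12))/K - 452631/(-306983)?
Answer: 132466849331/89913171819 ≈ 1.4733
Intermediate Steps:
y(q) = 4 + 5*q/3 (y(q) = 4 + (q*5)/3 = 4 + (5*q)/3 = 4 + 5*q/3)
K = 292893 (K = 151104 + 141789 = 292893)
o(Q) = -328 + Q (o(Q) = Q - 328 = -328 + Q)
o(y(-12))/K - 452631/(-306983) = (-328 + (4 + (5/3)*(-12)))/292893 - 452631/(-306983) = (-328 + (4 - 20))*(1/292893) - 452631*(-1/306983) = (-328 - 16)*(1/292893) + 452631/306983 = -344*1/292893 + 452631/306983 = -344/292893 + 452631/306983 = 132466849331/89913171819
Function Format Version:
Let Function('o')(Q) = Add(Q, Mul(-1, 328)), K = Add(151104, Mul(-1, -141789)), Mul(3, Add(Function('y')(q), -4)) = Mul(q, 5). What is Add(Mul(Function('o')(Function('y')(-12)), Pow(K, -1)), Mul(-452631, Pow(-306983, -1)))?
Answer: Rational(132466849331, 89913171819) ≈ 1.4733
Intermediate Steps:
Function('y')(q) = Add(4, Mul(Rational(5, 3), q)) (Function('y')(q) = Add(4, Mul(Rational(1, 3), Mul(q, 5))) = Add(4, Mul(Rational(1, 3), Mul(5, q))) = Add(4, Mul(Rational(5, 3), q)))
K = 292893 (K = Add(151104, 141789) = 292893)
Function('o')(Q) = Add(-328, Q) (Function('o')(Q) = Add(Q, -328) = Add(-328, Q))
Add(Mul(Function('o')(Function('y')(-12)), Pow(K, -1)), Mul(-452631, Pow(-306983, -1))) = Add(Mul(Add(-328, Add(4, Mul(Rational(5, 3), -12))), Pow(292893, -1)), Mul(-452631, Pow(-306983, -1))) = Add(Mul(Add(-328, Add(4, -20)), Rational(1, 292893)), Mul(-452631, Rational(-1, 306983))) = Add(Mul(Add(-328, -16), Rational(1, 292893)), Rational(452631, 306983)) = Add(Mul(-344, Rational(1, 292893)), Rational(452631, 306983)) = Add(Rational(-344, 292893), Rational(452631, 306983)) = Rational(132466849331, 89913171819)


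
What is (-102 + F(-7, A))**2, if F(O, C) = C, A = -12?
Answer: 12996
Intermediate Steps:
(-102 + F(-7, A))**2 = (-102 - 12)**2 = (-114)**2 = 12996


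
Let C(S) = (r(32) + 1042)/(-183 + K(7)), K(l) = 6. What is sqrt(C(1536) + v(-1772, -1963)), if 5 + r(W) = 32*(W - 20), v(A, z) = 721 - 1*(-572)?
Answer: 4*sqrt(2516055)/177 ≈ 35.846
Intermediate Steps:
v(A, z) = 1293 (v(A, z) = 721 + 572 = 1293)
r(W) = -645 + 32*W (r(W) = -5 + 32*(W - 20) = -5 + 32*(-20 + W) = -5 + (-640 + 32*W) = -645 + 32*W)
C(S) = -1421/177 (C(S) = ((-645 + 32*32) + 1042)/(-183 + 6) = ((-645 + 1024) + 1042)/(-177) = (379 + 1042)*(-1/177) = 1421*(-1/177) = -1421/177)
sqrt(C(1536) + v(-1772, -1963)) = sqrt(-1421/177 + 1293) = sqrt(227440/177) = 4*sqrt(2516055)/177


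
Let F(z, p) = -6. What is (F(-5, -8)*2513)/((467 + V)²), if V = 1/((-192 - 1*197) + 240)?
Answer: -55791113/806942454 ≈ -0.069139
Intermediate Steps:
V = -1/149 (V = 1/((-192 - 197) + 240) = 1/(-389 + 240) = 1/(-149) = -1/149 ≈ -0.0067114)
(F(-5, -8)*2513)/((467 + V)²) = (-6*2513)/((467 - 1/149)²) = -15078/((69582/149)²) = -15078/4841654724/22201 = -15078*22201/4841654724 = -55791113/806942454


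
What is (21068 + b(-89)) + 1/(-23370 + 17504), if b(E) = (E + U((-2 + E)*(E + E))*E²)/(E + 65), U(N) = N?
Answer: -374833402333/70392 ≈ -5.3249e+6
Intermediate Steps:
b(E) = (E + 2*E³*(-2 + E))/(65 + E) (b(E) = (E + ((-2 + E)*(E + E))*E²)/(E + 65) = (E + ((-2 + E)*(2*E))*E²)/(65 + E) = (E + (2*E*(-2 + E))*E²)/(65 + E) = (E + 2*E³*(-2 + E))/(65 + E))
(21068 + b(-89)) + 1/(-23370 + 17504) = (21068 - 89*(1 + 2*(-89)²*(-2 - 89))/(65 - 89)) + 1/(-23370 + 17504) = (21068 - 89*(1 + 2*7921*(-91))/(-24)) + 1/(-5866) = (21068 - 89*(-1/24)*(1 - 1441622)) - 1/5866 = (21068 - 89*(-1/24)*(-1441621)) - 1/5866 = (21068 - 128304269/24) - 1/5866 = -127798637/24 - 1/5866 = -374833402333/70392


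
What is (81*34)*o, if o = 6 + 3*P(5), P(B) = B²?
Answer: 223074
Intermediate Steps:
o = 81 (o = 6 + 3*5² = 6 + 3*25 = 6 + 75 = 81)
(81*34)*o = (81*34)*81 = 2754*81 = 223074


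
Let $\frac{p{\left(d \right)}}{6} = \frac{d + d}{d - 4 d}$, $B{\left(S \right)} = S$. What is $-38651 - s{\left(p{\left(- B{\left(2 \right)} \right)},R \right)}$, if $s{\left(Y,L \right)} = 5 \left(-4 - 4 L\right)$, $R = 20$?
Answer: $-38231$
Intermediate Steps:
$p{\left(d \right)} = -4$ ($p{\left(d \right)} = 6 \frac{d + d}{d - 4 d} = 6 \frac{2 d}{\left(-3\right) d} = 6 \cdot 2 d \left(- \frac{1}{3 d}\right) = 6 \left(- \frac{2}{3}\right) = -4$)
$s{\left(Y,L \right)} = -20 - 20 L$
$-38651 - s{\left(p{\left(- B{\left(2 \right)} \right)},R \right)} = -38651 - \left(-20 - 400\right) = -38651 - -420 = -38651 + 420 = -38231$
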